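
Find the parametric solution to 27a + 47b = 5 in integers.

Step 1: Compute gcd(27, 47) = 1.
Since 1 divides 5, solutions exist.

Step 2: Find a particular solution using extended Euclidean algorithm.
We get a₀ = 35, b₀ = -20.
Check: 27*35 + 47*-20 = 5 = 5 ✓

Step 3: Write the general solution.
a = 35 + (47/1)t = 35 + 47t
b = -20 - (27/1)t = -20 - 27t
for any integer t.

a = 35 + 47t, b = -20 - 27t for integer t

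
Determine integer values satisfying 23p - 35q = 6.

Step 1: Check solvability.
gcd(23, 35) = 1
Since 1 divides 6, solutions exist.

Step 2: Apply extended Euclidean algorithm to find gcd.
We find integers such that 23*x0 + 35*y0 = 1

Step 3: Scale the particular solution.
Multiply by 6/1 = 6:
p = -18, q = -12

Step 4: Verify.
23*(-18) - 35*(-12) = 6 = 6 ✓

p = -18, q = -12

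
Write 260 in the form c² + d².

We need to find integers c, d > 0 such that c² + d² = 260.
Trying c = 2: d² = 260 - 2² = 260 - 4 = 256
d = 16
Check: 2² + 16² = 4 + 256 = 260 ✓

260 = 2² + 16²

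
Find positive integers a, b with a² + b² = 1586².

We need a² + b² = 1586² = 2515396.
Trying: 1330² + 864² = 1768900 + 746496 = 2515396 ✓

(1330, 864, 1586)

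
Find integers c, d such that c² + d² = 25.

We need to find integers c, d > 0 such that c² + d² = 25.
Trying c = 3: d² = 25 - 3² = 25 - 9 = 16
d = 4
Check: 3² + 4² = 9 + 16 = 25 ✓

25 = 3² + 4²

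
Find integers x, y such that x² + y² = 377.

We need to find integers x, y > 0 such that x² + y² = 377.
Trying x = 4: y² = 377 - 4² = 377 - 16 = 361
y = 19
Check: 4² + 19² = 16 + 361 = 377 ✓

377 = 4² + 19²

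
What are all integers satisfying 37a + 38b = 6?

Step 1: Compute gcd(37, 38) = 1.
Since 1 divides 6, solutions exist.

Step 2: Find a particular solution using extended Euclidean algorithm.
We get a₀ = -6, b₀ = 6.
Check: 37*-6 + 38*6 = 6 = 6 ✓

Step 3: Write the general solution.
a = -6 + (38/1)t = -6 + 38t
b = 6 - (37/1)t = 6 - 37t
for any integer t.

a = -6 + 38t, b = 6 - 37t for integer t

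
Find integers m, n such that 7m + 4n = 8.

Step 1: Check solvability.
gcd(7, 4) = 1
Since 1 divides 8, solutions exist.

Step 2: Apply extended Euclidean algorithm to find gcd.
We find integers such that 7*x0 + 4*y0 = 1

Step 3: Scale the particular solution.
Multiply by 8/1 = 8:
m = -8, n = 16

Step 4: Verify.
7*(-8) + 4*(16) = 8 = 8 ✓

m = -8, n = 16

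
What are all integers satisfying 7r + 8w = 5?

Step 1: Compute gcd(7, 8) = 1.
Since 1 divides 5, solutions exist.

Step 2: Find a particular solution using extended Euclidean algorithm.
We get r₀ = -5, w₀ = 5.
Check: 7*-5 + 8*5 = 5 = 5 ✓

Step 3: Write the general solution.
r = -5 + (8/1)t = -5 + 8t
w = 5 - (7/1)t = 5 - 7t
for any integer t.

r = -5 + 8t, w = 5 - 7t for integer t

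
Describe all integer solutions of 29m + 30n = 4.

Step 1: Compute gcd(29, 30) = 1.
Since 1 divides 4, solutions exist.

Step 2: Find a particular solution using extended Euclidean algorithm.
We get m₀ = -4, n₀ = 4.
Check: 29*-4 + 30*4 = 4 = 4 ✓

Step 3: Write the general solution.
m = -4 + (30/1)t = -4 + 30t
n = 4 - (29/1)t = 4 - 29t
for any integer t.

m = -4 + 30t, n = 4 - 29t for integer t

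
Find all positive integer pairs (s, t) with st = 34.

The positive divisors of 34 are: 1, 2, 17, 34.
Each divisor d gives the pair (d, 34/d):
(1, 34), (2, 17), (17, 2), (34, 1)

(1, 34), (2, 17), (17, 2), (34, 1)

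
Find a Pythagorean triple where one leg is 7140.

We need the other leg and hypotenuse such that 7140² + x² = c².
Take x = 4277, c = 8323: 7140² + 4277² = 50979600 + 18292729 = 69272329 = 8323² ✓
Triple: (4277, 7140, 8323)

(4277, 7140, 8323)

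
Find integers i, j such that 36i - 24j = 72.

Step 1: Check solvability.
gcd(36, 24) = 12
Since 12 divides 72, solutions exist.

Step 2: Apply extended Euclidean algorithm to find gcd.
We find integers such that 36*x0 + 24*y0 = 12

Step 3: Scale the particular solution.
Multiply by 72/12 = 6:
i = 6, j = 6

Step 4: Verify.
36*(6) - 24*(6) = 72 = 72 ✓

i = 6, j = 6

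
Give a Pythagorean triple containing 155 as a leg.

We need the other leg and hypotenuse such that 155² + x² = c².
Take x = 468, c = 493: 155² + 468² = 24025 + 219024 = 243049 = 493² ✓
Triple: (155, 468, 493)

(155, 468, 493)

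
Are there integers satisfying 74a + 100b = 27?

Step 1: Compute gcd(74, 100).
gcd(74, 100) = 2

Step 2: Check divisibility.
Does 2 divide 27? 27 = 2 x 13 + 1, so no.

By the theorem on linear Diophantine equations, 74a + 100b = 27 has integer solutions if and only if gcd(74, 100) divides 27. Since 2 does not divide 27, no solutions exist.

No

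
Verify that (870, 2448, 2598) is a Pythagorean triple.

Compute a² + b² = 870² + 2448² = 756900 + 5992704 = 6749604
Compute c² = 2598² = 6749604
Since 6749604 = 6749604, confirmed.

Yes, it is a Pythagorean triple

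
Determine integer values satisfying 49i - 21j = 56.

Step 1: Check solvability.
gcd(49, 21) = 7
Since 7 divides 56, solutions exist.

Step 2: Apply extended Euclidean algorithm to find gcd.
We find integers such that 49*x0 + 21*y0 = 7

Step 3: Scale the particular solution.
Multiply by 56/7 = 8:
i = 8, j = 16

Step 4: Verify.
49*(8) - 21*(16) = 56 = 56 ✓

i = 8, j = 16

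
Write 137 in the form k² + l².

We need to find integers k, l > 0 such that k² + l² = 137.
Trying k = 4: l² = 137 - 4² = 137 - 16 = 121
l = 11
Check: 4² + 11² = 16 + 121 = 137 ✓

137 = 4² + 11²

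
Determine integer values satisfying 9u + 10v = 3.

Step 1: Check solvability.
gcd(9, 10) = 1
Since 1 divides 3, solutions exist.

Step 2: Apply extended Euclidean algorithm to find gcd.
We find integers such that 9*x0 + 10*y0 = 1

Step 3: Scale the particular solution.
Multiply by 3/1 = 3:
u = -3, v = 3

Step 4: Verify.
9*(-3) + 10*(3) = 3 = 3 ✓

u = -3, v = 3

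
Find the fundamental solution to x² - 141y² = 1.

We seek the smallest positive integers (x, y) with x² - 141y² = 1, i.e., x² = 141y² + 1.
Try successive y values:
y = 1: x² = 141·1² + 1 = 142, not a perfect square
y = 2: x² = 141·2² + 1 = 565, not a perfect square
y = 3: x² = 141·3² + 1 = 1270, not a perfect square
... continuing the search (or via continued fractions) ...
y = 8: x² = 141·8² + 1 = 9025, x = 95 ✓

Verify: 95² - 141·8² = 9025 - 9024 = 1 ✓

x = 95, y = 8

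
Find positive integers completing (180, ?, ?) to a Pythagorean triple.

We need the other leg and hypotenuse such that 180² + x² = c².
Take x = 299, c = 349: 180² + 299² = 32400 + 89401 = 121801 = 349² ✓
Triple: (299, 180, 349)

(299, 180, 349)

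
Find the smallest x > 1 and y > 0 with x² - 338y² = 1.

We seek the smallest positive integers (x, y) with x² - 338y² = 1, i.e., x² = 338y² + 1.
Try successive y values:
y = 1: x² = 338·1² + 1 = 339, not a perfect square
y = 2: x² = 338·2² + 1 = 1353, not a perfect square
y = 3: x² = 338·3² + 1 = 3043, not a perfect square
... continuing the search (or via continued fractions) ...
y = 6214: x² = 338·6214² + 1 = 13051463049, x = 114243 ✓

Verify: 114243² - 338·6214² = 13051463049 - 13051463048 = 1 ✓

x = 114243, y = 6214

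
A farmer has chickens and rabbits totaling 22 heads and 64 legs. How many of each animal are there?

Let c = chickens, r = rabbits.
Heads: c + r = 22
Legs: 2c + 4r = 64
From the first equation, c = 22 - r. Substitute:
2(22 - r) + 4r = 64
44 + 2r = 64
r = (64 - 44)/2 = 10
c = 22 - 10 = 12

Chickens: 12, Rabbits: 10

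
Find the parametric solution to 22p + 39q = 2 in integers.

Step 1: Compute gcd(22, 39) = 1.
Since 1 divides 2, solutions exist.

Step 2: Find a particular solution using extended Euclidean algorithm.
We get p₀ = 32, q₀ = -18.
Check: 22*32 + 39*-18 = 2 = 2 ✓

Step 3: Write the general solution.
p = 32 + (39/1)t = 32 + 39t
q = -18 - (22/1)t = -18 - 22t
for any integer t.

p = 32 + 39t, q = -18 - 22t for integer t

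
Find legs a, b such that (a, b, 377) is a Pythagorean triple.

We need a² + b² = 377² = 142129.
Trying: 135² + 352² = 18225 + 123904 = 142129 ✓

(135, 352, 377)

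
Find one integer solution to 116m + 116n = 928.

Step 1: Check solvability.
gcd(116, 116) = 116
Since 116 divides 928, solutions exist.

Step 2: Apply extended Euclidean algorithm to find gcd.
We find integers such that 116*x0 + 116*y0 = 116

Step 3: Scale the particular solution.
Multiply by 928/116 = 8:
m = 0, n = 8

Step 4: Verify.
116*(0) + 116*(8) = 928 = 928 ✓

m = 0, n = 8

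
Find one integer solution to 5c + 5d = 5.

Step 1: Check solvability.
gcd(5, 5) = 5
Since 5 divides 5, solutions exist.

Step 2: Apply extended Euclidean algorithm to find gcd.
We find integers such that 5*x0 + 5*y0 = 5

Step 3: Scale the particular solution.
Multiply by 5/5 = 1:
c = 0, d = 1

Step 4: Verify.
5*(0) + 5*(1) = 5 = 5 ✓

c = 0, d = 1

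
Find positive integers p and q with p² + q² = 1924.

We need to find integers p, q > 0 such that p² + q² = 1924.
Trying p = 18: q² = 1924 - 18² = 1924 - 324 = 1600
q = 40
Check: 18² + 40² = 324 + 1600 = 1924 ✓

1924 = 18² + 40²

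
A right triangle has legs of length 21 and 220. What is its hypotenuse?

c² = a² + b² = 21² + 220² = 441 + 48400 = 48841
c = 221

221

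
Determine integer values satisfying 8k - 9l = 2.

Step 1: Check solvability.
gcd(8, 9) = 1
Since 1 divides 2, solutions exist.

Step 2: Apply extended Euclidean algorithm to find gcd.
We find integers such that 8*x0 + 9*y0 = 1

Step 3: Scale the particular solution.
Multiply by 2/1 = 2:
k = -2, l = -2

Step 4: Verify.
8*(-2) - 9*(-2) = 2 = 2 ✓

k = -2, l = -2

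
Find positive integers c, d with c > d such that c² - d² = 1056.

Factor: c² - d² = (c+d)(c-d) = 1056.
We need two factors of 1056 with the same parity.
Use c+d = 528 and c-d = 2 (product 528·2 = 1056).
Adding: 2c = 530, so c = 265.
Subtracting: 2d = 526, so d = 263.
Check: 265² - 263² = 70225 - 69169 = 1056 ✓

c = 265, d = 263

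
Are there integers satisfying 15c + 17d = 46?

Step 1: Compute gcd(15, 17).
gcd(15, 17) = 1

Step 2: Check divisibility.
Does 1 divide 46? 46 = 1 x 46, so yes.

By the theorem on linear Diophantine equations, 15c + 17d = 46 has integer solutions if and only if gcd(15, 17) divides 46. Since 1 | 46, solutions exist.

Yes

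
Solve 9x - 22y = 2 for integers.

Step 1: Check solvability.
gcd(9, 22) = 1
Since 1 divides 2, solutions exist.

Step 2: Apply extended Euclidean algorithm to find gcd.
We find integers such that 9*x0 + 22*y0 = 1

Step 3: Scale the particular solution.
Multiply by 2/1 = 2:
x = 10, y = 4

Step 4: Verify.
9*(10) - 22*(4) = 2 = 2 ✓

x = 10, y = 4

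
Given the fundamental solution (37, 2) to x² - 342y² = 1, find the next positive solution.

Solutions to x² - Dy² = 1 are generated by powers of (x₀ + y₀√D).
The next solution satisfies x₁ + y₁√342 = (x₀ + y₀√342)², giving:
x₁ = x₀² + 342y₀² = 37² + 342·2² = 1369 + 1368 = 2737
y₁ = 2x₀y₀ = 2·37·2 = 148

Verify: 2737² - 342·148² = 7491169 - 7491168 = 1 ✓

x = 2737, y = 148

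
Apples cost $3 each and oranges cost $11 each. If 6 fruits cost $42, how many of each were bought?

Let a = apples, o = oranges.
a + o = 6
3a + 11o = 42
Substitute o = 6 - a:
3a + 11(6 - a) = 42
(3 - 11)a = 42 - 66
-8a = -24
a = 3, o = 6 - 3 = 3

Apples: 3, Oranges: 3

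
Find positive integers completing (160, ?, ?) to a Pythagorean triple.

We need the other leg and hypotenuse such that 160² + x² = c².
Take x = 231, c = 281: 160² + 231² = 25600 + 53361 = 78961 = 281² ✓
Triple: (231, 160, 281)

(231, 160, 281)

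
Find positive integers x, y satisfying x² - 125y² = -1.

We need x² = 125y² - 1. Try successive y:
y = 1: x² = 125·1² - 1 = 124, not a perfect square
y = 2: x² = 125·2² - 1 = 499, not a perfect square
y = 3: x² = 125·3² - 1 = 1124, not a perfect square
...
y = 61: x² = 125·61² - 1 = 465124 = 682² ✓
Check: 682² - 125·61² = 465124 - 465125 = -1 ✓

x = 682, y = 61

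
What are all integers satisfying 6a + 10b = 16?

Step 1: Compute gcd(6, 10) = 2.
Since 2 divides 16, solutions exist.

Step 2: Find a particular solution using extended Euclidean algorithm.
We get a₀ = 16, b₀ = -8.
Check: 6*16 + 10*-8 = 16 = 16 ✓

Step 3: Write the general solution.
a = 16 + (10/2)t = 16 + 5t
b = -8 - (6/2)t = -8 - 3t
for any integer t.

a = 16 + 5t, b = -8 - 3t for integer t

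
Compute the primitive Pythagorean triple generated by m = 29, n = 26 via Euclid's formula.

a = m² - n² = 29² - 26² = 841 - 676 = 165
b = 2mn = 2·29·26 = 1508
c = m² + n² = 841 + 676 = 1517
Verify: 165² + 1508² = 27225 + 2274064 = 2301289 = 1517² ✓

(165, 1508, 1517)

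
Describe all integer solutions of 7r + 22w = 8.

Step 1: Compute gcd(7, 22) = 1.
Since 1 divides 8, solutions exist.

Step 2: Find a particular solution using extended Euclidean algorithm.
We get r₀ = -24, w₀ = 8.
Check: 7*-24 + 22*8 = 8 = 8 ✓

Step 3: Write the general solution.
r = -24 + (22/1)t = -24 + 22t
w = 8 - (7/1)t = 8 - 7t
for any integer t.

r = -24 + 22t, w = 8 - 7t for integer t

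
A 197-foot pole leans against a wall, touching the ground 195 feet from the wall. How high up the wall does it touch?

The ladder, wall, and ground form a right triangle with hypotenuse 197 and one leg 195.
By the Pythagorean theorem: h² = 197² - 195² = 38809 - 38025 = 784
h = √784 = 28 feet

28 feet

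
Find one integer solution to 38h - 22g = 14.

Step 1: Check solvability.
gcd(38, 22) = 2
Since 2 divides 14, solutions exist.

Step 2: Apply extended Euclidean algorithm to find gcd.
We find integers such that 38*x0 + 22*y0 = 2

Step 3: Scale the particular solution.
Multiply by 14/2 = 7:
h = -28, g = -49

Step 4: Verify.
38*(-28) - 22*(-49) = 14 = 14 ✓

h = -28, g = -49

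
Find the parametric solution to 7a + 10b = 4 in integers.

Step 1: Compute gcd(7, 10) = 1.
Since 1 divides 4, solutions exist.

Step 2: Find a particular solution using extended Euclidean algorithm.
We get a₀ = 12, b₀ = -8.
Check: 7*12 + 10*-8 = 4 = 4 ✓

Step 3: Write the general solution.
a = 12 + (10/1)t = 12 + 10t
b = -8 - (7/1)t = -8 - 7t
for any integer t.

a = 12 + 10t, b = -8 - 7t for integer t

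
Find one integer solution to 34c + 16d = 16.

Step 1: Check solvability.
gcd(34, 16) = 2
Since 2 divides 16, solutions exist.

Step 2: Apply extended Euclidean algorithm to find gcd.
We find integers such that 34*x0 + 16*y0 = 2

Step 3: Scale the particular solution.
Multiply by 16/2 = 8:
c = 8, d = -16

Step 4: Verify.
34*(8) + 16*(-16) = 16 = 16 ✓

c = 8, d = -16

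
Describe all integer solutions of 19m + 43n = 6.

Step 1: Compute gcd(19, 43) = 1.
Since 1 divides 6, solutions exist.

Step 2: Find a particular solution using extended Euclidean algorithm.
We get m₀ = -54, n₀ = 24.
Check: 19*-54 + 43*24 = 6 = 6 ✓

Step 3: Write the general solution.
m = -54 + (43/1)t = -54 + 43t
n = 24 - (19/1)t = 24 - 19t
for any integer t.

m = -54 + 43t, n = 24 - 19t for integer t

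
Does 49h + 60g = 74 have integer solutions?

Step 1: Compute gcd(49, 60).
gcd(49, 60) = 1

Step 2: Check divisibility.
Does 1 divide 74? 74 = 1 x 74, so yes.

By the theorem on linear Diophantine equations, 49h + 60g = 74 has integer solutions if and only if gcd(49, 60) divides 74. Since 1 | 74, solutions exist.

Yes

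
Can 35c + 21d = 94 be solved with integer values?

Step 1: Compute gcd(35, 21).
gcd(35, 21) = 7

Step 2: Check divisibility.
Does 7 divide 94? 94 = 7 x 13 + 3, so no.

By the theorem on linear Diophantine equations, 35c + 21d = 94 has integer solutions if and only if gcd(35, 21) divides 94. Since 7 does not divide 94, no solutions exist.

No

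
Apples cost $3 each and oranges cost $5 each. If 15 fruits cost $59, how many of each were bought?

Let a = apples, o = oranges.
a + o = 15
3a + 5o = 59
Substitute o = 15 - a:
3a + 5(15 - a) = 59
(3 - 5)a = 59 - 75
-2a = -16
a = 8, o = 15 - 8 = 7

Apples: 8, Oranges: 7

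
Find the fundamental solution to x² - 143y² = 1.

We seek the smallest positive integers (x, y) with x² - 143y² = 1, i.e., x² = 143y² + 1.
Try successive y values:
y = 1: x² = 143·1² + 1 = 144, x = 12 ✓

Verify: 12² - 143·1² = 144 - 143 = 1 ✓

x = 12, y = 1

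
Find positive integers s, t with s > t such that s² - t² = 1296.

Factor: s² - t² = (s+t)(s-t) = 1296.
We need two factors of 1296 with the same parity.
Use s+t = 648 and s-t = 2 (product 648·2 = 1296).
Adding: 2s = 650, so s = 325.
Subtracting: 2t = 646, so t = 323.
Check: 325² - 323² = 105625 - 104329 = 1296 ✓

s = 325, t = 323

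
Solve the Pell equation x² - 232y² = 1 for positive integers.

We seek the smallest positive integers (x, y) with x² - 232y² = 1, i.e., x² = 232y² + 1.
Try successive y values:
y = 1: x² = 232·1² + 1 = 233, not a perfect square
y = 2: x² = 232·2² + 1 = 929, not a perfect square
y = 3: x² = 232·3² + 1 = 2089, not a perfect square
... continuing the search (or via continued fractions) ...
y = 1287: x² = 232·1287² + 1 = 384277609, x = 19603 ✓

Verify: 19603² - 232·1287² = 384277609 - 384277608 = 1 ✓

x = 19603, y = 1287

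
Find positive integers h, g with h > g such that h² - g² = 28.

Factor: h² - g² = (h+g)(h-g) = 28.
We need two factors of 28 with the same parity.
Use h+g = 14 and h-g = 2 (product 14·2 = 28).
Adding: 2h = 16, so h = 8.
Subtracting: 2g = 12, so g = 6.
Check: 8² - 6² = 64 - 36 = 28 ✓

h = 8, g = 6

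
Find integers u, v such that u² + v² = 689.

We need to find integers u, v > 0 such that u² + v² = 689.
Trying u = 8: v² = 689 - 8² = 689 - 64 = 625
v = 25
Check: 8² + 25² = 64 + 625 = 689 ✓

689 = 8² + 25²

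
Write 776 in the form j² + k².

We need to find integers j, k > 0 such that j² + k² = 776.
Trying j = 10: k² = 776 - 10² = 776 - 100 = 676
k = 26
Check: 10² + 26² = 100 + 676 = 776 ✓

776 = 10² + 26²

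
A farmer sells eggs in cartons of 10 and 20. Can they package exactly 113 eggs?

We need non-negative a, b with 10a + 20b = 113.
gcd(10, 20) = 10, and 10 does not divide 113.
No integer solutions exist.

No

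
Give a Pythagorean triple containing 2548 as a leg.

We need the other leg and hypotenuse such that 2548² + x² = c².
Take x = 4389, c = 5075: 2548² + 4389² = 6492304 + 19263321 = 25755625 = 5075² ✓
Triple: (4389, 2548, 5075)

(4389, 2548, 5075)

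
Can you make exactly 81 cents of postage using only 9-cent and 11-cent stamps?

We need non-negative x, y with 9x + 11y = 81.
gcd(9, 11) = 1 divides 81, so integer solutions exist.
Search for a non-negative one: x = 9 gives 11y = 81 - 81 = 0, so y = 0.
Check: 9·9 + 11·0 = 81 ✓

Yes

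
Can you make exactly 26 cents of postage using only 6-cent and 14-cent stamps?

We need non-negative x, y with 6x + 14y = 26.
gcd(6, 14) = 2 divides 26, so integer solutions exist.
Search for a non-negative one: x = 2 gives 14y = 26 - 12 = 14, so y = 1.
Check: 6·2 + 14·1 = 26 ✓

Yes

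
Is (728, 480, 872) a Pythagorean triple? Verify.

Compute a² + b² = 728² + 480² = 529984 + 230400 = 760384
Compute c² = 872² = 760384
Since 760384 = 760384, confirmed.

Yes, it is a Pythagorean triple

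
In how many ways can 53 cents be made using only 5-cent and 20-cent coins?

We need non-negative integers (x, y) with 5x + 20y = 53.
For each x from 0 to 10, check if (53 - 5x) is a non-negative multiple of 20.
Solutions (x, y): none
Count: 0

0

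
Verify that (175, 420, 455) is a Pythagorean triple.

Compute a² + b² = 175² + 420² = 30625 + 176400 = 207025
Compute c² = 455² = 207025
Since 207025 = 207025, confirmed.

Yes, it is a Pythagorean triple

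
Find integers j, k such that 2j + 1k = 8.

Step 1: Check solvability.
gcd(2, 1) = 1
Since 1 divides 8, solutions exist.

Step 2: Apply extended Euclidean algorithm to find gcd.
We find integers such that 2*x0 + 1*y0 = 1

Step 3: Scale the particular solution.
Multiply by 8/1 = 8:
j = 0, k = 8

Step 4: Verify.
2*(0) + 1*(8) = 8 = 8 ✓

j = 0, k = 8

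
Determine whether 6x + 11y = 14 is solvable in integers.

Step 1: Compute gcd(6, 11).
gcd(6, 11) = 1

Step 2: Check divisibility.
Does 1 divide 14? 14 = 1 x 14, so yes.

By the theorem on linear Diophantine equations, 6x + 11y = 14 has integer solutions if and only if gcd(6, 11) divides 14. Since 1 | 14, solutions exist.

Yes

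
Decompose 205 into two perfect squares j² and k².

We need to find integers j, k > 0 such that j² + k² = 205.
Trying j = 3: k² = 205 - 3² = 205 - 9 = 196
k = 14
Check: 3² + 14² = 9 + 196 = 205 ✓

205 = 3² + 14²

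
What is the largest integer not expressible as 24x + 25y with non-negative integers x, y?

For two coprime denominations a and b, the Frobenius number (largest value not representable as a non-negative combination) is ab - a - b.
Here gcd(24, 25) = 1, so they are coprime.
F(24, 25) = 24·25 - 24 - 25 = 600 - 49 = 551

551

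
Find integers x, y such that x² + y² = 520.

We need to find integers x, y > 0 such that x² + y² = 520.
Trying x = 6: y² = 520 - 6² = 520 - 36 = 484
y = 22
Check: 6² + 22² = 36 + 484 = 520 ✓

520 = 6² + 22²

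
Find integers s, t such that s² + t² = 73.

We need to find integers s, t > 0 such that s² + t² = 73.
Trying s = 3: t² = 73 - 3² = 73 - 9 = 64
t = 8
Check: 3² + 8² = 9 + 64 = 73 ✓

73 = 3² + 8²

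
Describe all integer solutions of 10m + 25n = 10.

Step 1: Compute gcd(10, 25) = 5.
Since 5 divides 10, solutions exist.

Step 2: Find a particular solution using extended Euclidean algorithm.
We get m₀ = -4, n₀ = 2.
Check: 10*-4 + 25*2 = 10 = 10 ✓

Step 3: Write the general solution.
m = -4 + (25/5)t = -4 + 5t
n = 2 - (10/5)t = 2 - 2t
for any integer t.

m = -4 + 5t, n = 2 - 2t for integer t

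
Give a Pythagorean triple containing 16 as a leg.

We need the other leg and hypotenuse such that 16² + x² = c².
Take x = 63, c = 65: 16² + 63² = 256 + 3969 = 4225 = 65² ✓
Triple: (63, 16, 65)

(63, 16, 65)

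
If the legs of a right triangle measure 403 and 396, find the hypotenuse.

c² = a² + b² = 403² + 396² = 162409 + 156816 = 319225
c = 565

565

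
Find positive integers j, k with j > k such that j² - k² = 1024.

Factor: j² - k² = (j+k)(j-k) = 1024.
We need two factors of 1024 with the same parity.
Use j+k = 512 and j-k = 2 (product 512·2 = 1024).
Adding: 2j = 514, so j = 257.
Subtracting: 2k = 510, so k = 255.
Check: 257² - 255² = 66049 - 65025 = 1024 ✓

j = 257, k = 255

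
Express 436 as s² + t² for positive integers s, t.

We need to find integers s, t > 0 such that s² + t² = 436.
Trying s = 6: t² = 436 - 6² = 436 - 36 = 400
t = 20
Check: 6² + 20² = 36 + 400 = 436 ✓

436 = 6² + 20²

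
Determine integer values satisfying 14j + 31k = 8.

Step 1: Check solvability.
gcd(14, 31) = 1
Since 1 divides 8, solutions exist.

Step 2: Apply extended Euclidean algorithm to find gcd.
We find integers such that 14*x0 + 31*y0 = 1

Step 3: Scale the particular solution.
Multiply by 8/1 = 8:
j = -88, k = 40

Step 4: Verify.
14*(-88) + 31*(40) = 8 = 8 ✓

j = -88, k = 40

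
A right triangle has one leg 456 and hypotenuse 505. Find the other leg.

a² = c² - b² = 255025 - 207936 = 47089
a = 217

217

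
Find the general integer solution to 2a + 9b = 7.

Step 1: Compute gcd(2, 9) = 1.
Since 1 divides 7, solutions exist.

Step 2: Find a particular solution using extended Euclidean algorithm.
We get a₀ = -28, b₀ = 7.
Check: 2*-28 + 9*7 = 7 = 7 ✓

Step 3: Write the general solution.
a = -28 + (9/1)t = -28 + 9t
b = 7 - (2/1)t = 7 - 2t
for any integer t.

a = -28 + 9t, b = 7 - 2t for integer t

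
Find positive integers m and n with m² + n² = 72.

We need to find integers m, n > 0 such that m² + n² = 72.
Trying m = 6: n² = 72 - 6² = 72 - 36 = 36
n = 6
Check: 6² + 6² = 36 + 36 = 72 ✓

72 = 6² + 6²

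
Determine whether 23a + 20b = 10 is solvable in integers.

Step 1: Compute gcd(23, 20).
gcd(23, 20) = 1

Step 2: Check divisibility.
Does 1 divide 10? 10 = 1 x 10, so yes.

By the theorem on linear Diophantine equations, 23a + 20b = 10 has integer solutions if and only if gcd(23, 20) divides 10. Since 1 | 10, solutions exist.

Yes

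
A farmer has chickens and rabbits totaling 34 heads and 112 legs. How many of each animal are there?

Let c = chickens, r = rabbits.
Heads: c + r = 34
Legs: 2c + 4r = 112
From the first equation, c = 34 - r. Substitute:
2(34 - r) + 4r = 112
68 + 2r = 112
r = (112 - 68)/2 = 22
c = 34 - 22 = 12

Chickens: 12, Rabbits: 22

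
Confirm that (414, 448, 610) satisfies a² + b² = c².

Compute a² + b² = 414² + 448² = 171396 + 200704 = 372100
Compute c² = 610² = 372100
Since 372100 = 372100, confirmed.

Yes, it is a Pythagorean triple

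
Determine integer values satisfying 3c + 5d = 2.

Step 1: Check solvability.
gcd(3, 5) = 1
Since 1 divides 2, solutions exist.

Step 2: Apply extended Euclidean algorithm to find gcd.
We find integers such that 3*x0 + 5*y0 = 1

Step 3: Scale the particular solution.
Multiply by 2/1 = 2:
c = 4, d = -2

Step 4: Verify.
3*(4) + 5*(-2) = 2 = 2 ✓

c = 4, d = -2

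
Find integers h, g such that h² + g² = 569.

We need to find integers h, g > 0 such that h² + g² = 569.
Trying h = 13: g² = 569 - 13² = 569 - 169 = 400
g = 20
Check: 13² + 20² = 169 + 400 = 569 ✓

569 = 13² + 20²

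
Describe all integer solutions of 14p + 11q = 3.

Step 1: Compute gcd(14, 11) = 1.
Since 1 divides 3, solutions exist.

Step 2: Find a particular solution using extended Euclidean algorithm.
We get p₀ = 12, q₀ = -15.
Check: 14*12 + 11*-15 = 3 = 3 ✓

Step 3: Write the general solution.
p = 12 + (11/1)t = 12 + 11t
q = -15 - (14/1)t = -15 - 14t
for any integer t.

p = 12 + 11t, q = -15 - 14t for integer t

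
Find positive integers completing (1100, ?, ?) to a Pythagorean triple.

We need the other leg and hypotenuse such that 1100² + x² = c².
Take x = 2295, c = 2545: 1100² + 2295² = 1210000 + 5267025 = 6477025 = 2545² ✓
Triple: (2295, 1100, 2545)

(2295, 1100, 2545)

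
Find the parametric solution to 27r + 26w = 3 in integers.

Step 1: Compute gcd(27, 26) = 1.
Since 1 divides 3, solutions exist.

Step 2: Find a particular solution using extended Euclidean algorithm.
We get r₀ = 3, w₀ = -3.
Check: 27*3 + 26*-3 = 3 = 3 ✓

Step 3: Write the general solution.
r = 3 + (26/1)t = 3 + 26t
w = -3 - (27/1)t = -3 - 27t
for any integer t.

r = 3 + 26t, w = -3 - 27t for integer t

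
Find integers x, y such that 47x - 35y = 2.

Step 1: Check solvability.
gcd(47, 35) = 1
Since 1 divides 2, solutions exist.

Step 2: Apply extended Euclidean algorithm to find gcd.
We find integers such that 47*x0 + 35*y0 = 1

Step 3: Scale the particular solution.
Multiply by 2/1 = 2:
x = 6, y = 8

Step 4: Verify.
47*(6) - 35*(8) = 2 = 2 ✓

x = 6, y = 8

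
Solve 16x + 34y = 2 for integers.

Step 1: Check solvability.
gcd(16, 34) = 2
Since 2 divides 2, solutions exist.

Step 2: Apply extended Euclidean algorithm to find gcd.
We find integers such that 16*x0 + 34*y0 = 2

Step 3: Scale the particular solution.
Multiply by 2/2 = 1:
x = -2, y = 1

Step 4: Verify.
16*(-2) + 34*(1) = 2 = 2 ✓

x = -2, y = 1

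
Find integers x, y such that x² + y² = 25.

We need to find integers x, y > 0 such that x² + y² = 25.
Trying x = 3: y² = 25 - 3² = 25 - 9 = 16
y = 4
Check: 3² + 4² = 9 + 16 = 25 ✓

25 = 3² + 4²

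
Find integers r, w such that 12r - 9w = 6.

Step 1: Check solvability.
gcd(12, 9) = 3
Since 3 divides 6, solutions exist.

Step 2: Apply extended Euclidean algorithm to find gcd.
We find integers such that 12*x0 + 9*y0 = 3

Step 3: Scale the particular solution.
Multiply by 6/3 = 2:
r = 2, w = 2

Step 4: Verify.
12*(2) - 9*(2) = 6 = 6 ✓

r = 2, w = 2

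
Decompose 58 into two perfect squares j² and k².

We need to find integers j, k > 0 such that j² + k² = 58.
Trying j = 3: k² = 58 - 3² = 58 - 9 = 49
k = 7
Check: 3² + 7² = 9 + 49 = 58 ✓

58 = 3² + 7²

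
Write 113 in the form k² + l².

We need to find integers k, l > 0 such that k² + l² = 113.
Trying k = 7: l² = 113 - 7² = 113 - 49 = 64
l = 8
Check: 7² + 8² = 49 + 64 = 113 ✓

113 = 7² + 8²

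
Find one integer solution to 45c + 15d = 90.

Step 1: Check solvability.
gcd(45, 15) = 15
Since 15 divides 90, solutions exist.

Step 2: Apply extended Euclidean algorithm to find gcd.
We find integers such that 45*x0 + 15*y0 = 15

Step 3: Scale the particular solution.
Multiply by 90/15 = 6:
c = 0, d = 6

Step 4: Verify.
45*(0) + 15*(6) = 90 = 90 ✓

c = 0, d = 6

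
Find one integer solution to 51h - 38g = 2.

Step 1: Check solvability.
gcd(51, 38) = 1
Since 1 divides 2, solutions exist.

Step 2: Apply extended Euclidean algorithm to find gcd.
We find integers such that 51*x0 + 38*y0 = 1

Step 3: Scale the particular solution.
Multiply by 2/1 = 2:
h = 6, g = 8

Step 4: Verify.
51*(6) - 38*(8) = 2 = 2 ✓

h = 6, g = 8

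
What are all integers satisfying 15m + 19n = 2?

Step 1: Compute gcd(15, 19) = 1.
Since 1 divides 2, solutions exist.

Step 2: Find a particular solution using extended Euclidean algorithm.
We get m₀ = -10, n₀ = 8.
Check: 15*-10 + 19*8 = 2 = 2 ✓

Step 3: Write the general solution.
m = -10 + (19/1)t = -10 + 19t
n = 8 - (15/1)t = 8 - 15t
for any integer t.

m = -10 + 19t, n = 8 - 15t for integer t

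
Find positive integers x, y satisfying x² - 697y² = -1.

We need x² = 697y² - 1. Try successive y:
y = 1: x² = 697·1² - 1 = 696, not a perfect square
y = 2: x² = 697·2² - 1 = 2787, not a perfect square
y = 3: x² = 697·3² - 1 = 6272, not a perfect square
...
y = 5: x² = 697·5² - 1 = 17424 = 132² ✓
Check: 132² - 697·5² = 17424 - 17425 = -1 ✓

x = 132, y = 5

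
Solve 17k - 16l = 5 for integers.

Step 1: Check solvability.
gcd(17, 16) = 1
Since 1 divides 5, solutions exist.

Step 2: Apply extended Euclidean algorithm to find gcd.
We find integers such that 17*x0 + 16*y0 = 1

Step 3: Scale the particular solution.
Multiply by 5/1 = 5:
k = 5, l = 5

Step 4: Verify.
17*(5) - 16*(5) = 5 = 5 ✓

k = 5, l = 5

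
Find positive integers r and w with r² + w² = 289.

We need to find integers r, w > 0 such that r² + w² = 289.
Trying r = 8: w² = 289 - 8² = 289 - 64 = 225
w = 15
Check: 8² + 15² = 64 + 225 = 289 ✓

289 = 8² + 15²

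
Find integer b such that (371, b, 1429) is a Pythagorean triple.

b² = c² - a² = 1429² - 371² = 2042041 - 137641 = 1904400
b = sqrt(1904400) = 1380

1380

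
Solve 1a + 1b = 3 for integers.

Step 1: Check solvability.
gcd(1, 1) = 1
Since 1 divides 3, solutions exist.

Step 2: Apply extended Euclidean algorithm to find gcd.
We find integers such that 1*x0 + 1*y0 = 1

Step 3: Scale the particular solution.
Multiply by 3/1 = 3:
a = 0, b = 3

Step 4: Verify.
1*(0) + 1*(3) = 3 = 3 ✓

a = 0, b = 3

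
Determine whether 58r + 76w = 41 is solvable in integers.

Step 1: Compute gcd(58, 76).
gcd(58, 76) = 2

Step 2: Check divisibility.
Does 2 divide 41? 41 = 2 x 20 + 1, so no.

By the theorem on linear Diophantine equations, 58r + 76w = 41 has integer solutions if and only if gcd(58, 76) divides 41. Since 2 does not divide 41, no solutions exist.

No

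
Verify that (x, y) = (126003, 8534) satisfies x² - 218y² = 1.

Compute x² = 126003² = 15876756009
Compute 218y² = 218·8534² = 218·72829156 = 15876756008
x² - 218y² = 15876756009 - 15876756008 = 1
Since this equals 1, (126003, 8534) is a solution.

Yes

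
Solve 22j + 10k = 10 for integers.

Step 1: Check solvability.
gcd(22, 10) = 2
Since 2 divides 10, solutions exist.

Step 2: Apply extended Euclidean algorithm to find gcd.
We find integers such that 22*x0 + 10*y0 = 2

Step 3: Scale the particular solution.
Multiply by 10/2 = 5:
j = 5, k = -10

Step 4: Verify.
22*(5) + 10*(-10) = 10 = 10 ✓

j = 5, k = -10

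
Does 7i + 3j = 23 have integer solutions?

Step 1: Compute gcd(7, 3).
gcd(7, 3) = 1

Step 2: Check divisibility.
Does 1 divide 23? 23 = 1 x 23, so yes.

By the theorem on linear Diophantine equations, 7i + 3j = 23 has integer solutions if and only if gcd(7, 3) divides 23. Since 1 | 23, solutions exist.

Yes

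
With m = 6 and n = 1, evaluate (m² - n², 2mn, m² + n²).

a = m² - n² = 36 - 1 = 35
b = 2mn = 2·6·1 = 12
c = m² + n² = 36 + 1 = 37
Verify: 35² + 12² = 1225 + 144 = 1369 = 37² ✓

(35, 12, 37)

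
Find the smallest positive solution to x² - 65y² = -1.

We need x² = 65y² - 1. Try successive y:
y = 1: x² = 65·1² - 1 = 64 = 8² ✓
Check: 8² - 65·1² = 64 - 65 = -1 ✓

x = 8, y = 1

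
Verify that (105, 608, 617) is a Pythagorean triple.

Compute a² + b²:
105² + 608² = 11025 + 369664 = 380689
Compute c²:
617² = 380689
Since 380689 = 380689, it is a Pythagorean triple.

Yes, it is a Pythagorean triple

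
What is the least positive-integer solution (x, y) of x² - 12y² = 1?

We seek the smallest positive integers (x, y) with x² - 12y² = 1, i.e., x² = 12y² + 1.
Try successive y values:
y = 1: x² = 12·1² + 1 = 13, not a perfect square
y = 2: x² = 12·2² + 1 = 49, x = 7 ✓

Verify: 7² - 12·2² = 49 - 48 = 1 ✓

x = 7, y = 2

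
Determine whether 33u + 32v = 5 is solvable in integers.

Step 1: Compute gcd(33, 32).
gcd(33, 32) = 1

Step 2: Check divisibility.
Does 1 divide 5? 5 = 1 x 5, so yes.

By the theorem on linear Diophantine equations, 33u + 32v = 5 has integer solutions if and only if gcd(33, 32) divides 5. Since 1 | 5, solutions exist.

Yes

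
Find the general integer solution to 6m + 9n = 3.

Step 1: Compute gcd(6, 9) = 3.
Since 3 divides 3, solutions exist.

Step 2: Find a particular solution using extended Euclidean algorithm.
We get m₀ = -1, n₀ = 1.
Check: 6*-1 + 9*1 = 3 = 3 ✓

Step 3: Write the general solution.
m = -1 + (9/3)t = -1 + 3t
n = 1 - (6/3)t = 1 - 2t
for any integer t.

m = -1 + 3t, n = 1 - 2t for integer t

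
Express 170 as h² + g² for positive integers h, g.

We need to find integers h, g > 0 such that h² + g² = 170.
Trying h = 1: g² = 170 - 1² = 170 - 1 = 169
g = 13
Check: 1² + 13² = 1 + 169 = 170 ✓

170 = 1² + 13²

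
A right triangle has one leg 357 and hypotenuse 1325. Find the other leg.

b² = c² - a² = 1755625 - 127449 = 1628176
b = 1276

1276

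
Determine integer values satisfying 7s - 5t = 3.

Step 1: Check solvability.
gcd(7, 5) = 1
Since 1 divides 3, solutions exist.

Step 2: Apply extended Euclidean algorithm to find gcd.
We find integers such that 7*x0 + 5*y0 = 1

Step 3: Scale the particular solution.
Multiply by 3/1 = 3:
s = -6, t = -9

Step 4: Verify.
7*(-6) - 5*(-9) = 3 = 3 ✓

s = -6, t = -9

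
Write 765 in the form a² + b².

We need to find integers a, b > 0 such that a² + b² = 765.
Trying a = 6: b² = 765 - 6² = 765 - 36 = 729
b = 27
Check: 6² + 27² = 36 + 729 = 765 ✓

765 = 6² + 27²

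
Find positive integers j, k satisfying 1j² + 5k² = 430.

Try small values of j and check whether (430 - 1j²)/5 is a perfect square.
j = 5: 1·5² = 25, so 5k² = 430 - 25 = 405, giving k² = 81, k = 9.
Check: 1·5² + 5·9² = 25 + 405 = 430 ✓

j = 5, k = 9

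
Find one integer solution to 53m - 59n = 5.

Step 1: Check solvability.
gcd(53, 59) = 1
Since 1 divides 5, solutions exist.

Step 2: Apply extended Euclidean algorithm to find gcd.
We find integers such that 53*x0 + 59*y0 = 1

Step 3: Scale the particular solution.
Multiply by 5/1 = 5:
m = -50, n = -45

Step 4: Verify.
53*(-50) - 59*(-45) = 5 = 5 ✓

m = -50, n = -45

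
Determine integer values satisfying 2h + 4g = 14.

Step 1: Check solvability.
gcd(2, 4) = 2
Since 2 divides 14, solutions exist.

Step 2: Apply extended Euclidean algorithm to find gcd.
We find integers such that 2*x0 + 4*y0 = 2

Step 3: Scale the particular solution.
Multiply by 14/2 = 7:
h = 7, g = 0

Step 4: Verify.
2*(7) + 4*(0) = 14 = 14 ✓

h = 7, g = 0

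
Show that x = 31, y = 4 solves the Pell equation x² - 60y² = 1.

Compute x² = 31² = 961
Compute 60y² = 60·4² = 60·16 = 960
x² - 60y² = 961 - 960 = 1
Since this equals 1, (31, 4) is a solution.

Yes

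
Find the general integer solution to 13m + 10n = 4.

Step 1: Compute gcd(13, 10) = 1.
Since 1 divides 4, solutions exist.

Step 2: Find a particular solution using extended Euclidean algorithm.
We get m₀ = -12, n₀ = 16.
Check: 13*-12 + 10*16 = 4 = 4 ✓

Step 3: Write the general solution.
m = -12 + (10/1)t = -12 + 10t
n = 16 - (13/1)t = 16 - 13t
for any integer t.

m = -12 + 10t, n = 16 - 13t for integer t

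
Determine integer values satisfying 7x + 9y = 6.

Step 1: Check solvability.
gcd(7, 9) = 1
Since 1 divides 6, solutions exist.

Step 2: Apply extended Euclidean algorithm to find gcd.
We find integers such that 7*x0 + 9*y0 = 1

Step 3: Scale the particular solution.
Multiply by 6/1 = 6:
x = 24, y = -18

Step 4: Verify.
7*(24) + 9*(-18) = 6 = 6 ✓

x = 24, y = -18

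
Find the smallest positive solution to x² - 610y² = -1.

We need x² = 610y² - 1. Try successive y:
y = 1: x² = 610·1² - 1 = 609, not a perfect square
y = 2: x² = 610·2² - 1 = 2439, not a perfect square
y = 3: x² = 610·3² - 1 = 5489, not a perfect square
...
y = 2909: x² = 610·2909² - 1 = 5161991409 = 71847² ✓
Check: 71847² - 610·2909² = 5161991409 - 5161991410 = -1 ✓

x = 71847, y = 2909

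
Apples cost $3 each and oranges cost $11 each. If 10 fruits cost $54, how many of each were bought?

Let a = apples, o = oranges.
a + o = 10
3a + 11o = 54
Substitute o = 10 - a:
3a + 11(10 - a) = 54
(3 - 11)a = 54 - 110
-8a = -56
a = 7, o = 10 - 7 = 3

Apples: 7, Oranges: 3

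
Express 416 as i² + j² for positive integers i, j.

We need to find integers i, j > 0 such that i² + j² = 416.
Trying i = 4: j² = 416 - 4² = 416 - 16 = 400
j = 20
Check: 4² + 20² = 16 + 400 = 416 ✓

416 = 4² + 20²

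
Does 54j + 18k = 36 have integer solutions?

Step 1: Compute gcd(54, 18).
gcd(54, 18) = 18

Step 2: Check divisibility.
Does 18 divide 36? 36 = 18 x 2, so yes.

By the theorem on linear Diophantine equations, 54j + 18k = 36 has integer solutions if and only if gcd(54, 18) divides 36. Since 18 | 36, solutions exist.

Yes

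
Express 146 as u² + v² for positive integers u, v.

We need to find integers u, v > 0 such that u² + v² = 146.
Trying u = 5: v² = 146 - 5² = 146 - 25 = 121
v = 11
Check: 5² + 11² = 25 + 121 = 146 ✓

146 = 5² + 11²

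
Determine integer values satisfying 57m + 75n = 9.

Step 1: Check solvability.
gcd(57, 75) = 3
Since 3 divides 9, solutions exist.

Step 2: Apply extended Euclidean algorithm to find gcd.
We find integers such that 57*x0 + 75*y0 = 3

Step 3: Scale the particular solution.
Multiply by 9/3 = 3:
m = 12, n = -9

Step 4: Verify.
57*(12) + 75*(-9) = 9 = 9 ✓

m = 12, n = -9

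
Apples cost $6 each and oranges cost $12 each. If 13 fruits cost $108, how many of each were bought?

Let a = apples, o = oranges.
a + o = 13
6a + 12o = 108
Substitute o = 13 - a:
6a + 12(13 - a) = 108
(6 - 12)a = 108 - 156
-6a = -48
a = 8, o = 13 - 8 = 5

Apples: 8, Oranges: 5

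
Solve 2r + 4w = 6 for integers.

Step 1: Check solvability.
gcd(2, 4) = 2
Since 2 divides 6, solutions exist.

Step 2: Apply extended Euclidean algorithm to find gcd.
We find integers such that 2*x0 + 4*y0 = 2

Step 3: Scale the particular solution.
Multiply by 6/2 = 3:
r = 3, w = 0

Step 4: Verify.
2*(3) + 4*(0) = 6 = 6 ✓

r = 3, w = 0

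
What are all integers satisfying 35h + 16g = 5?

Step 1: Compute gcd(35, 16) = 1.
Since 1 divides 5, solutions exist.

Step 2: Find a particular solution using extended Euclidean algorithm.
We get h₀ = -25, g₀ = 55.
Check: 35*-25 + 16*55 = 5 = 5 ✓

Step 3: Write the general solution.
h = -25 + (16/1)t = -25 + 16t
g = 55 - (35/1)t = 55 - 35t
for any integer t.

h = -25 + 16t, g = 55 - 35t for integer t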